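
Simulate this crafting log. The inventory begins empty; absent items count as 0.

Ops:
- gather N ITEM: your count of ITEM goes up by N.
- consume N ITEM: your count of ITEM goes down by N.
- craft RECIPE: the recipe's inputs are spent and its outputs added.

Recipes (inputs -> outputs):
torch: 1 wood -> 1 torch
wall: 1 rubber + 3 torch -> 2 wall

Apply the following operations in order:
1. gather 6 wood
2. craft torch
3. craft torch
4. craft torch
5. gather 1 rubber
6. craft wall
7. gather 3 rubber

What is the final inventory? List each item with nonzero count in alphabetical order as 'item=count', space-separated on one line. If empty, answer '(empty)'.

Answer: rubber=3 wall=2 wood=3

Derivation:
After 1 (gather 6 wood): wood=6
After 2 (craft torch): torch=1 wood=5
After 3 (craft torch): torch=2 wood=4
After 4 (craft torch): torch=3 wood=3
After 5 (gather 1 rubber): rubber=1 torch=3 wood=3
After 6 (craft wall): wall=2 wood=3
After 7 (gather 3 rubber): rubber=3 wall=2 wood=3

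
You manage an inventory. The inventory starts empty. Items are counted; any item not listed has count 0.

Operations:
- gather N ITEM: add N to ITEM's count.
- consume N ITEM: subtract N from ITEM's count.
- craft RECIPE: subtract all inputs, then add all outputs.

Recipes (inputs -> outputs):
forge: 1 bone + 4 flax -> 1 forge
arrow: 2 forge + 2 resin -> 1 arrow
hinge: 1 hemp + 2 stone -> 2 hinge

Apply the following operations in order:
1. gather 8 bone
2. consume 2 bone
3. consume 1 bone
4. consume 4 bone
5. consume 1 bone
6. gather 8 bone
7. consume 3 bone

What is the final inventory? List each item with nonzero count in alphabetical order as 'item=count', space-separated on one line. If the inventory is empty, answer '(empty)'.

After 1 (gather 8 bone): bone=8
After 2 (consume 2 bone): bone=6
After 3 (consume 1 bone): bone=5
After 4 (consume 4 bone): bone=1
After 5 (consume 1 bone): (empty)
After 6 (gather 8 bone): bone=8
After 7 (consume 3 bone): bone=5

Answer: bone=5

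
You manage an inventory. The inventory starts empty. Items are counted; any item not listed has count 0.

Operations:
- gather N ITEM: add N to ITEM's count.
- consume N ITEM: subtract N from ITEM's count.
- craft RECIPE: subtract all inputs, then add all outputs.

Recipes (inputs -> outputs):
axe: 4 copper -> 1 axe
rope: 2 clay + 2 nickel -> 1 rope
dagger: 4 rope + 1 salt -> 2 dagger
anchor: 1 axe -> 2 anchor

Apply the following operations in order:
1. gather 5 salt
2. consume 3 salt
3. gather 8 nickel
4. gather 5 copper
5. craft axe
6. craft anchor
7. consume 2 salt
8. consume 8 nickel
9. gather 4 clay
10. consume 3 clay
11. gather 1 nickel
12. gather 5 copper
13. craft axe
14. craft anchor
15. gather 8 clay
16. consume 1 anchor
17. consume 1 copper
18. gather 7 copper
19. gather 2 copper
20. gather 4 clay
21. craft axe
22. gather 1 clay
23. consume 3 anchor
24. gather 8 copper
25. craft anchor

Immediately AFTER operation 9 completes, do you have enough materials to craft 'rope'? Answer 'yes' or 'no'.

Answer: no

Derivation:
After 1 (gather 5 salt): salt=5
After 2 (consume 3 salt): salt=2
After 3 (gather 8 nickel): nickel=8 salt=2
After 4 (gather 5 copper): copper=5 nickel=8 salt=2
After 5 (craft axe): axe=1 copper=1 nickel=8 salt=2
After 6 (craft anchor): anchor=2 copper=1 nickel=8 salt=2
After 7 (consume 2 salt): anchor=2 copper=1 nickel=8
After 8 (consume 8 nickel): anchor=2 copper=1
After 9 (gather 4 clay): anchor=2 clay=4 copper=1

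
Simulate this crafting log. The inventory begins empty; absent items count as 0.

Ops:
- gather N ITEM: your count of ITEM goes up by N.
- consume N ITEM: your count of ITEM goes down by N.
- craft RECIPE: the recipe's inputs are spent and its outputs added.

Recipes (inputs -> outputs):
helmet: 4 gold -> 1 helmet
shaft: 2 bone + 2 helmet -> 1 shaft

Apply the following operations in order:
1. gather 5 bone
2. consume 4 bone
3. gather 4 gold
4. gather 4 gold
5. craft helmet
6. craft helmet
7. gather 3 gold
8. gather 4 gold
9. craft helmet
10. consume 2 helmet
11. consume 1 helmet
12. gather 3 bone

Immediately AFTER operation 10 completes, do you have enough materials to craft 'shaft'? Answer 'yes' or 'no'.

After 1 (gather 5 bone): bone=5
After 2 (consume 4 bone): bone=1
After 3 (gather 4 gold): bone=1 gold=4
After 4 (gather 4 gold): bone=1 gold=8
After 5 (craft helmet): bone=1 gold=4 helmet=1
After 6 (craft helmet): bone=1 helmet=2
After 7 (gather 3 gold): bone=1 gold=3 helmet=2
After 8 (gather 4 gold): bone=1 gold=7 helmet=2
After 9 (craft helmet): bone=1 gold=3 helmet=3
After 10 (consume 2 helmet): bone=1 gold=3 helmet=1

Answer: no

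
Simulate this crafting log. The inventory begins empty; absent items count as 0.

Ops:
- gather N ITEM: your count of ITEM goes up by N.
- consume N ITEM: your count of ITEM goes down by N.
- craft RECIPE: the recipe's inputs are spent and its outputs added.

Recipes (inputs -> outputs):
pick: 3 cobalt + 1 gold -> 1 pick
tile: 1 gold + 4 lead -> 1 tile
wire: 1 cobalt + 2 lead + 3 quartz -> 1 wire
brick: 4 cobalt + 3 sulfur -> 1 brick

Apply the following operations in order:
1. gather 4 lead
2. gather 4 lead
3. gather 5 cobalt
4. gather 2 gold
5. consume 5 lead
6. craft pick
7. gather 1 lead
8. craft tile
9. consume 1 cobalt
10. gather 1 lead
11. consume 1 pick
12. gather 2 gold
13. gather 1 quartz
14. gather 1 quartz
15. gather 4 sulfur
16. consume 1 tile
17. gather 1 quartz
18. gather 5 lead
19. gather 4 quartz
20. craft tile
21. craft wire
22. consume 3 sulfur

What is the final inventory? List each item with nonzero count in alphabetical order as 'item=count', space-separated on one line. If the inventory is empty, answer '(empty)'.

After 1 (gather 4 lead): lead=4
After 2 (gather 4 lead): lead=8
After 3 (gather 5 cobalt): cobalt=5 lead=8
After 4 (gather 2 gold): cobalt=5 gold=2 lead=8
After 5 (consume 5 lead): cobalt=5 gold=2 lead=3
After 6 (craft pick): cobalt=2 gold=1 lead=3 pick=1
After 7 (gather 1 lead): cobalt=2 gold=1 lead=4 pick=1
After 8 (craft tile): cobalt=2 pick=1 tile=1
After 9 (consume 1 cobalt): cobalt=1 pick=1 tile=1
After 10 (gather 1 lead): cobalt=1 lead=1 pick=1 tile=1
After 11 (consume 1 pick): cobalt=1 lead=1 tile=1
After 12 (gather 2 gold): cobalt=1 gold=2 lead=1 tile=1
After 13 (gather 1 quartz): cobalt=1 gold=2 lead=1 quartz=1 tile=1
After 14 (gather 1 quartz): cobalt=1 gold=2 lead=1 quartz=2 tile=1
After 15 (gather 4 sulfur): cobalt=1 gold=2 lead=1 quartz=2 sulfur=4 tile=1
After 16 (consume 1 tile): cobalt=1 gold=2 lead=1 quartz=2 sulfur=4
After 17 (gather 1 quartz): cobalt=1 gold=2 lead=1 quartz=3 sulfur=4
After 18 (gather 5 lead): cobalt=1 gold=2 lead=6 quartz=3 sulfur=4
After 19 (gather 4 quartz): cobalt=1 gold=2 lead=6 quartz=7 sulfur=4
After 20 (craft tile): cobalt=1 gold=1 lead=2 quartz=7 sulfur=4 tile=1
After 21 (craft wire): gold=1 quartz=4 sulfur=4 tile=1 wire=1
After 22 (consume 3 sulfur): gold=1 quartz=4 sulfur=1 tile=1 wire=1

Answer: gold=1 quartz=4 sulfur=1 tile=1 wire=1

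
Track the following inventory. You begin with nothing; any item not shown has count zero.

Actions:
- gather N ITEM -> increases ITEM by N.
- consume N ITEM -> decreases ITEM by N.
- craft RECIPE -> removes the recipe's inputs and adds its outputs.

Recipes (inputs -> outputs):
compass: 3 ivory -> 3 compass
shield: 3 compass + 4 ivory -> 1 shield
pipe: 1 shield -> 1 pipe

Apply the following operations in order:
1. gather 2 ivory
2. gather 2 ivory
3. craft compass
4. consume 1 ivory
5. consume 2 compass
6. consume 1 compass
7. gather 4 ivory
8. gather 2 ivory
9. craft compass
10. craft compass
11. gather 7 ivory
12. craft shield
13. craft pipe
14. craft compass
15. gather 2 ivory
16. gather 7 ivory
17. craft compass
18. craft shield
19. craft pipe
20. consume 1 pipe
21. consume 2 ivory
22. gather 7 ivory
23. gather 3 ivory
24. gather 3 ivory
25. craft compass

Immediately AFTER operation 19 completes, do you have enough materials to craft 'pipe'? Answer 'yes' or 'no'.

After 1 (gather 2 ivory): ivory=2
After 2 (gather 2 ivory): ivory=4
After 3 (craft compass): compass=3 ivory=1
After 4 (consume 1 ivory): compass=3
After 5 (consume 2 compass): compass=1
After 6 (consume 1 compass): (empty)
After 7 (gather 4 ivory): ivory=4
After 8 (gather 2 ivory): ivory=6
After 9 (craft compass): compass=3 ivory=3
After 10 (craft compass): compass=6
After 11 (gather 7 ivory): compass=6 ivory=7
After 12 (craft shield): compass=3 ivory=3 shield=1
After 13 (craft pipe): compass=3 ivory=3 pipe=1
After 14 (craft compass): compass=6 pipe=1
After 15 (gather 2 ivory): compass=6 ivory=2 pipe=1
After 16 (gather 7 ivory): compass=6 ivory=9 pipe=1
After 17 (craft compass): compass=9 ivory=6 pipe=1
After 18 (craft shield): compass=6 ivory=2 pipe=1 shield=1
After 19 (craft pipe): compass=6 ivory=2 pipe=2

Answer: no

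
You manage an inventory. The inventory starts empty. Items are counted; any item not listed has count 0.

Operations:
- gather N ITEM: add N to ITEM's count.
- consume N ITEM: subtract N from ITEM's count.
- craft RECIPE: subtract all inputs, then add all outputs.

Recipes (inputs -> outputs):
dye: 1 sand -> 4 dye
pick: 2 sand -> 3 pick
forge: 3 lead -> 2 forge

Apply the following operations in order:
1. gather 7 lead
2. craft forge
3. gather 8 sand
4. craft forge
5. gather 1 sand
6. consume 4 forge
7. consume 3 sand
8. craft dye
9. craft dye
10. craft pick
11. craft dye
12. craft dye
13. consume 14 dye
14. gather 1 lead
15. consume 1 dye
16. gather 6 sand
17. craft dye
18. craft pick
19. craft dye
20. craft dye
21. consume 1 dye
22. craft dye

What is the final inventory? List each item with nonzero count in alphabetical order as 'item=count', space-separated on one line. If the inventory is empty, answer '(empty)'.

After 1 (gather 7 lead): lead=7
After 2 (craft forge): forge=2 lead=4
After 3 (gather 8 sand): forge=2 lead=4 sand=8
After 4 (craft forge): forge=4 lead=1 sand=8
After 5 (gather 1 sand): forge=4 lead=1 sand=9
After 6 (consume 4 forge): lead=1 sand=9
After 7 (consume 3 sand): lead=1 sand=6
After 8 (craft dye): dye=4 lead=1 sand=5
After 9 (craft dye): dye=8 lead=1 sand=4
After 10 (craft pick): dye=8 lead=1 pick=3 sand=2
After 11 (craft dye): dye=12 lead=1 pick=3 sand=1
After 12 (craft dye): dye=16 lead=1 pick=3
After 13 (consume 14 dye): dye=2 lead=1 pick=3
After 14 (gather 1 lead): dye=2 lead=2 pick=3
After 15 (consume 1 dye): dye=1 lead=2 pick=3
After 16 (gather 6 sand): dye=1 lead=2 pick=3 sand=6
After 17 (craft dye): dye=5 lead=2 pick=3 sand=5
After 18 (craft pick): dye=5 lead=2 pick=6 sand=3
After 19 (craft dye): dye=9 lead=2 pick=6 sand=2
After 20 (craft dye): dye=13 lead=2 pick=6 sand=1
After 21 (consume 1 dye): dye=12 lead=2 pick=6 sand=1
After 22 (craft dye): dye=16 lead=2 pick=6

Answer: dye=16 lead=2 pick=6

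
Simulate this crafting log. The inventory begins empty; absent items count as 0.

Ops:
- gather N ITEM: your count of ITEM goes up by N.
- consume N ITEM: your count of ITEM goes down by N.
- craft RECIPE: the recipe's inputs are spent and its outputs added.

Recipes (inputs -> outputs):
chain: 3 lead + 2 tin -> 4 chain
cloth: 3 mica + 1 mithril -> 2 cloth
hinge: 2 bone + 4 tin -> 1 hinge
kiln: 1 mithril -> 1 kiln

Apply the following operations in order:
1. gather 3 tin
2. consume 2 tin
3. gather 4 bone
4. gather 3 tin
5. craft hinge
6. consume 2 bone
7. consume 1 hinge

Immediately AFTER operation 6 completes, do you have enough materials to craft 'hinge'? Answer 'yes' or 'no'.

After 1 (gather 3 tin): tin=3
After 2 (consume 2 tin): tin=1
After 3 (gather 4 bone): bone=4 tin=1
After 4 (gather 3 tin): bone=4 tin=4
After 5 (craft hinge): bone=2 hinge=1
After 6 (consume 2 bone): hinge=1

Answer: no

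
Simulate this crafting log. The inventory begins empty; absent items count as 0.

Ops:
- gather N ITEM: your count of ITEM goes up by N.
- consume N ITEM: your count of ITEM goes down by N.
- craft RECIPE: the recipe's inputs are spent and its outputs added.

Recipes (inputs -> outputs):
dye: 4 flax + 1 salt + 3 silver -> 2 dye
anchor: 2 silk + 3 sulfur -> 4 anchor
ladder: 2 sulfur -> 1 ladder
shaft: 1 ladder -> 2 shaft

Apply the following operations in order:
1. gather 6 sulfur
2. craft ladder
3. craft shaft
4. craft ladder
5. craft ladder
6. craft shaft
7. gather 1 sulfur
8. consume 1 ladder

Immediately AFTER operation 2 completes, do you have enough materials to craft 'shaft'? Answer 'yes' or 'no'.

Answer: yes

Derivation:
After 1 (gather 6 sulfur): sulfur=6
After 2 (craft ladder): ladder=1 sulfur=4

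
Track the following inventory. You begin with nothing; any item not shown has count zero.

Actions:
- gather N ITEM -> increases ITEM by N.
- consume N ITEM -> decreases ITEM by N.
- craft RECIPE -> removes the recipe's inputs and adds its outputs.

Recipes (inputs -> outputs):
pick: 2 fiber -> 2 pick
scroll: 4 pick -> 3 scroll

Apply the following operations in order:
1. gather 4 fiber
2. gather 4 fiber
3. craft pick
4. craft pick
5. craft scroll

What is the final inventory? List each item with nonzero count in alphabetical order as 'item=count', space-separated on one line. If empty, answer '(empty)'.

Answer: fiber=4 scroll=3

Derivation:
After 1 (gather 4 fiber): fiber=4
After 2 (gather 4 fiber): fiber=8
After 3 (craft pick): fiber=6 pick=2
After 4 (craft pick): fiber=4 pick=4
After 5 (craft scroll): fiber=4 scroll=3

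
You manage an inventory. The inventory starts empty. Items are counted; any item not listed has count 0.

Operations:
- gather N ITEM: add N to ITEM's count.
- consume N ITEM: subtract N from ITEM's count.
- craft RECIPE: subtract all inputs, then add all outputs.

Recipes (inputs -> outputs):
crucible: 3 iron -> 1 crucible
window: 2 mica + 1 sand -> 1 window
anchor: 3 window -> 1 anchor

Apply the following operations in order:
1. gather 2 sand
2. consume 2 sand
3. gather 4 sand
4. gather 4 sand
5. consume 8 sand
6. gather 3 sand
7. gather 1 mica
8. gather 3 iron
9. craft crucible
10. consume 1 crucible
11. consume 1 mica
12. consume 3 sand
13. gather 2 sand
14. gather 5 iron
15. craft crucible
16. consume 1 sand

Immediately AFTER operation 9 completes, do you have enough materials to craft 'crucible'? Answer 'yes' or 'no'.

After 1 (gather 2 sand): sand=2
After 2 (consume 2 sand): (empty)
After 3 (gather 4 sand): sand=4
After 4 (gather 4 sand): sand=8
After 5 (consume 8 sand): (empty)
After 6 (gather 3 sand): sand=3
After 7 (gather 1 mica): mica=1 sand=3
After 8 (gather 3 iron): iron=3 mica=1 sand=3
After 9 (craft crucible): crucible=1 mica=1 sand=3

Answer: no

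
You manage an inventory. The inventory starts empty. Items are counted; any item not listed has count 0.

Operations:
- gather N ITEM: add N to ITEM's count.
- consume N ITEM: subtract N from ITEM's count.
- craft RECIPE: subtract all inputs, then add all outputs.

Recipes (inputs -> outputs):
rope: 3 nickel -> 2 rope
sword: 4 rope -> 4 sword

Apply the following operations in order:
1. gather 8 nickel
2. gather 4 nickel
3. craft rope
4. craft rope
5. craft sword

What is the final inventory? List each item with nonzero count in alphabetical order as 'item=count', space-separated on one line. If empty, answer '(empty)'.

After 1 (gather 8 nickel): nickel=8
After 2 (gather 4 nickel): nickel=12
After 3 (craft rope): nickel=9 rope=2
After 4 (craft rope): nickel=6 rope=4
After 5 (craft sword): nickel=6 sword=4

Answer: nickel=6 sword=4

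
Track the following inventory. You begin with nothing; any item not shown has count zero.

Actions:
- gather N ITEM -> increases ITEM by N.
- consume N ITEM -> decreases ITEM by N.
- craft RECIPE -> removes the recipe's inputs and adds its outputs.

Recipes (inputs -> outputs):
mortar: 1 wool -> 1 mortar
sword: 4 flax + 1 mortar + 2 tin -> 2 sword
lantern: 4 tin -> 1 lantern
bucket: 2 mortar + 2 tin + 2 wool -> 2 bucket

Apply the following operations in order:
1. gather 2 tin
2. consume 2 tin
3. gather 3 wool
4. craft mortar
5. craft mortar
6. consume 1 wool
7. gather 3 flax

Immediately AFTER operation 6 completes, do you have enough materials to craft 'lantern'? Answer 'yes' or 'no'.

Answer: no

Derivation:
After 1 (gather 2 tin): tin=2
After 2 (consume 2 tin): (empty)
After 3 (gather 3 wool): wool=3
After 4 (craft mortar): mortar=1 wool=2
After 5 (craft mortar): mortar=2 wool=1
After 6 (consume 1 wool): mortar=2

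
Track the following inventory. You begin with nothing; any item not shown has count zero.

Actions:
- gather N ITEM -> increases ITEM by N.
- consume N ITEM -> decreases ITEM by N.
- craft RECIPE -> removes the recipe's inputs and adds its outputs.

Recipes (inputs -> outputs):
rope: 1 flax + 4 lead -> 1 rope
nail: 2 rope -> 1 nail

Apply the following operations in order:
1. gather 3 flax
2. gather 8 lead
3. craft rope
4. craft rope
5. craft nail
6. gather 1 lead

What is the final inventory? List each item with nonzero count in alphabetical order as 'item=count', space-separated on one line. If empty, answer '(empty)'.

After 1 (gather 3 flax): flax=3
After 2 (gather 8 lead): flax=3 lead=8
After 3 (craft rope): flax=2 lead=4 rope=1
After 4 (craft rope): flax=1 rope=2
After 5 (craft nail): flax=1 nail=1
After 6 (gather 1 lead): flax=1 lead=1 nail=1

Answer: flax=1 lead=1 nail=1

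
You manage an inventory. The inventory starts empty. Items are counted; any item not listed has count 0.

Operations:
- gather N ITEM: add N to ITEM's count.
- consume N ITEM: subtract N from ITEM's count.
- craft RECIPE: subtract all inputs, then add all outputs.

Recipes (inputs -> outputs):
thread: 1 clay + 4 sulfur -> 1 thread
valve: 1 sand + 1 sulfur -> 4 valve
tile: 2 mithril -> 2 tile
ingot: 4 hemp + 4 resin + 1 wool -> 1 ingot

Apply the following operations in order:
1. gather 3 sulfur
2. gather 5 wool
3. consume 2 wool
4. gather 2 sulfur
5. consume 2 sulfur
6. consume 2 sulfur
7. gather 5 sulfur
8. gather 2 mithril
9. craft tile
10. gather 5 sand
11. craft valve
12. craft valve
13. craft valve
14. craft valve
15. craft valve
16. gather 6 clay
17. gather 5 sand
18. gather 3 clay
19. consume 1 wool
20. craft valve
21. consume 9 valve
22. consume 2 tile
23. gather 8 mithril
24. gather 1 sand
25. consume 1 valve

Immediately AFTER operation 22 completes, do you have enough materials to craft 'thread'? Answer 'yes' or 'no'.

After 1 (gather 3 sulfur): sulfur=3
After 2 (gather 5 wool): sulfur=3 wool=5
After 3 (consume 2 wool): sulfur=3 wool=3
After 4 (gather 2 sulfur): sulfur=5 wool=3
After 5 (consume 2 sulfur): sulfur=3 wool=3
After 6 (consume 2 sulfur): sulfur=1 wool=3
After 7 (gather 5 sulfur): sulfur=6 wool=3
After 8 (gather 2 mithril): mithril=2 sulfur=6 wool=3
After 9 (craft tile): sulfur=6 tile=2 wool=3
After 10 (gather 5 sand): sand=5 sulfur=6 tile=2 wool=3
After 11 (craft valve): sand=4 sulfur=5 tile=2 valve=4 wool=3
After 12 (craft valve): sand=3 sulfur=4 tile=2 valve=8 wool=3
After 13 (craft valve): sand=2 sulfur=3 tile=2 valve=12 wool=3
After 14 (craft valve): sand=1 sulfur=2 tile=2 valve=16 wool=3
After 15 (craft valve): sulfur=1 tile=2 valve=20 wool=3
After 16 (gather 6 clay): clay=6 sulfur=1 tile=2 valve=20 wool=3
After 17 (gather 5 sand): clay=6 sand=5 sulfur=1 tile=2 valve=20 wool=3
After 18 (gather 3 clay): clay=9 sand=5 sulfur=1 tile=2 valve=20 wool=3
After 19 (consume 1 wool): clay=9 sand=5 sulfur=1 tile=2 valve=20 wool=2
After 20 (craft valve): clay=9 sand=4 tile=2 valve=24 wool=2
After 21 (consume 9 valve): clay=9 sand=4 tile=2 valve=15 wool=2
After 22 (consume 2 tile): clay=9 sand=4 valve=15 wool=2

Answer: no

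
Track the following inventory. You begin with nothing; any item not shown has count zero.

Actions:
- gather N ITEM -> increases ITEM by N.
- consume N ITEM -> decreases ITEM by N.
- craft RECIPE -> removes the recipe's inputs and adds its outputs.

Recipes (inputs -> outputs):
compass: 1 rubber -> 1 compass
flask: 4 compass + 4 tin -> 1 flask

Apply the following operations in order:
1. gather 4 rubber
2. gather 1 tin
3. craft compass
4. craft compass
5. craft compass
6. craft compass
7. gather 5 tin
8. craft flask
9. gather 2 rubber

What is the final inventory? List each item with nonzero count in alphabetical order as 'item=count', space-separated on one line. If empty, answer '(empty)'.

After 1 (gather 4 rubber): rubber=4
After 2 (gather 1 tin): rubber=4 tin=1
After 3 (craft compass): compass=1 rubber=3 tin=1
After 4 (craft compass): compass=2 rubber=2 tin=1
After 5 (craft compass): compass=3 rubber=1 tin=1
After 6 (craft compass): compass=4 tin=1
After 7 (gather 5 tin): compass=4 tin=6
After 8 (craft flask): flask=1 tin=2
After 9 (gather 2 rubber): flask=1 rubber=2 tin=2

Answer: flask=1 rubber=2 tin=2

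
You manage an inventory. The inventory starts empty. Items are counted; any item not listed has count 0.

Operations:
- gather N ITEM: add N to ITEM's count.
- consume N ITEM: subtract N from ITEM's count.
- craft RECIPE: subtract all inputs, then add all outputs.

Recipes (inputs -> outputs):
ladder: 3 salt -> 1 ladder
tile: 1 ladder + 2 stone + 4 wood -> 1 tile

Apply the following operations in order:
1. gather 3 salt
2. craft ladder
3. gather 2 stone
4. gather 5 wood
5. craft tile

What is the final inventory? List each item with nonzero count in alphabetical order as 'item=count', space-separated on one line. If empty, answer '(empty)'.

After 1 (gather 3 salt): salt=3
After 2 (craft ladder): ladder=1
After 3 (gather 2 stone): ladder=1 stone=2
After 4 (gather 5 wood): ladder=1 stone=2 wood=5
After 5 (craft tile): tile=1 wood=1

Answer: tile=1 wood=1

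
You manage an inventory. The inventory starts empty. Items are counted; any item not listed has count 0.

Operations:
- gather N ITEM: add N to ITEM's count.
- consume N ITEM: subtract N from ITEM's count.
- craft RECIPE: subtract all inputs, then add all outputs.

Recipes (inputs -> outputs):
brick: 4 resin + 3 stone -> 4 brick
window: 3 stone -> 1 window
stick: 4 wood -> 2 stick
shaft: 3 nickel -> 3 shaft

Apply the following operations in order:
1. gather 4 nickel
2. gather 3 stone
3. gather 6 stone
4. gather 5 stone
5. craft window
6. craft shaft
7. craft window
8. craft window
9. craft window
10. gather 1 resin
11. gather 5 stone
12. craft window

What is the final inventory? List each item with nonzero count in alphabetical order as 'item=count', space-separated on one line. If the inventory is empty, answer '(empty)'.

After 1 (gather 4 nickel): nickel=4
After 2 (gather 3 stone): nickel=4 stone=3
After 3 (gather 6 stone): nickel=4 stone=9
After 4 (gather 5 stone): nickel=4 stone=14
After 5 (craft window): nickel=4 stone=11 window=1
After 6 (craft shaft): nickel=1 shaft=3 stone=11 window=1
After 7 (craft window): nickel=1 shaft=3 stone=8 window=2
After 8 (craft window): nickel=1 shaft=3 stone=5 window=3
After 9 (craft window): nickel=1 shaft=3 stone=2 window=4
After 10 (gather 1 resin): nickel=1 resin=1 shaft=3 stone=2 window=4
After 11 (gather 5 stone): nickel=1 resin=1 shaft=3 stone=7 window=4
After 12 (craft window): nickel=1 resin=1 shaft=3 stone=4 window=5

Answer: nickel=1 resin=1 shaft=3 stone=4 window=5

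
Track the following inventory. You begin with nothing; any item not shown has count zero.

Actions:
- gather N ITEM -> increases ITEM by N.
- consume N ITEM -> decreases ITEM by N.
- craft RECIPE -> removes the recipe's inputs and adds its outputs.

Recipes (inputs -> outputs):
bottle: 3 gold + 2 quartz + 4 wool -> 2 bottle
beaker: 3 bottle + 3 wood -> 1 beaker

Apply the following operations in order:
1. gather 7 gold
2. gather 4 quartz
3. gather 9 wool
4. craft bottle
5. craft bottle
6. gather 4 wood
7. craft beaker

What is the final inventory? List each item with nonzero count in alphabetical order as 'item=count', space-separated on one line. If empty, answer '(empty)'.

Answer: beaker=1 bottle=1 gold=1 wood=1 wool=1

Derivation:
After 1 (gather 7 gold): gold=7
After 2 (gather 4 quartz): gold=7 quartz=4
After 3 (gather 9 wool): gold=7 quartz=4 wool=9
After 4 (craft bottle): bottle=2 gold=4 quartz=2 wool=5
After 5 (craft bottle): bottle=4 gold=1 wool=1
After 6 (gather 4 wood): bottle=4 gold=1 wood=4 wool=1
After 7 (craft beaker): beaker=1 bottle=1 gold=1 wood=1 wool=1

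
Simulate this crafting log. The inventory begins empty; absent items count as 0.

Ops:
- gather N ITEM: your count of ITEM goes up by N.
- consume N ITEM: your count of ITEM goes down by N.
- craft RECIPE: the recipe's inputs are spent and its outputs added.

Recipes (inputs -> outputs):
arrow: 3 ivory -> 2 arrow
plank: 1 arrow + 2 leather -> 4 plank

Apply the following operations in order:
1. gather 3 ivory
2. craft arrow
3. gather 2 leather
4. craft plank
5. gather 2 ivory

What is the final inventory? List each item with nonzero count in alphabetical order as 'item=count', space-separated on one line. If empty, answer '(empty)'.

Answer: arrow=1 ivory=2 plank=4

Derivation:
After 1 (gather 3 ivory): ivory=3
After 2 (craft arrow): arrow=2
After 3 (gather 2 leather): arrow=2 leather=2
After 4 (craft plank): arrow=1 plank=4
After 5 (gather 2 ivory): arrow=1 ivory=2 plank=4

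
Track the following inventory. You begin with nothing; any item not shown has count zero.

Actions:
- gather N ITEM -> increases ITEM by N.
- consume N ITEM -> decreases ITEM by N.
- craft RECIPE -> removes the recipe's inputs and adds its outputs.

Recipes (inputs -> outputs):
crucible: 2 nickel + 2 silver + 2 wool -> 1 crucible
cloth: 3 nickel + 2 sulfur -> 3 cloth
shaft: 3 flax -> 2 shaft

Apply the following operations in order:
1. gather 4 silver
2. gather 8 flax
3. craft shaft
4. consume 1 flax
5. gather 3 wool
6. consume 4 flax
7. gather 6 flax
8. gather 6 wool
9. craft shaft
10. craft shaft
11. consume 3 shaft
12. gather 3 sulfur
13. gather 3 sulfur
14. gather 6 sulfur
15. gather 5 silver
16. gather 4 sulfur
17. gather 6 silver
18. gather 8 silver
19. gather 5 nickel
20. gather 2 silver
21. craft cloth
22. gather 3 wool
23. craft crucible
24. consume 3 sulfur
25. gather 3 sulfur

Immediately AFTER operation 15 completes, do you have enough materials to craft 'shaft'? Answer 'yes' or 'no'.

Answer: no

Derivation:
After 1 (gather 4 silver): silver=4
After 2 (gather 8 flax): flax=8 silver=4
After 3 (craft shaft): flax=5 shaft=2 silver=4
After 4 (consume 1 flax): flax=4 shaft=2 silver=4
After 5 (gather 3 wool): flax=4 shaft=2 silver=4 wool=3
After 6 (consume 4 flax): shaft=2 silver=4 wool=3
After 7 (gather 6 flax): flax=6 shaft=2 silver=4 wool=3
After 8 (gather 6 wool): flax=6 shaft=2 silver=4 wool=9
After 9 (craft shaft): flax=3 shaft=4 silver=4 wool=9
After 10 (craft shaft): shaft=6 silver=4 wool=9
After 11 (consume 3 shaft): shaft=3 silver=4 wool=9
After 12 (gather 3 sulfur): shaft=3 silver=4 sulfur=3 wool=9
After 13 (gather 3 sulfur): shaft=3 silver=4 sulfur=6 wool=9
After 14 (gather 6 sulfur): shaft=3 silver=4 sulfur=12 wool=9
After 15 (gather 5 silver): shaft=3 silver=9 sulfur=12 wool=9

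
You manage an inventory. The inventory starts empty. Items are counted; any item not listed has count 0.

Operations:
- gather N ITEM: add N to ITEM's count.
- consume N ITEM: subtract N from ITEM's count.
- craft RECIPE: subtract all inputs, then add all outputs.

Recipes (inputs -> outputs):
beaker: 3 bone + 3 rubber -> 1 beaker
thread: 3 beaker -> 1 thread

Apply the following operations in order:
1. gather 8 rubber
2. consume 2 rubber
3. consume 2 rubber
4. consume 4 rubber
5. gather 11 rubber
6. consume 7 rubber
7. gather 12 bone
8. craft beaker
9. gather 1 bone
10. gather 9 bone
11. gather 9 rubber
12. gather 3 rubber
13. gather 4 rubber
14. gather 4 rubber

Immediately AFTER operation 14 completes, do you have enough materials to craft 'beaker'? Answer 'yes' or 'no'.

Answer: yes

Derivation:
After 1 (gather 8 rubber): rubber=8
After 2 (consume 2 rubber): rubber=6
After 3 (consume 2 rubber): rubber=4
After 4 (consume 4 rubber): (empty)
After 5 (gather 11 rubber): rubber=11
After 6 (consume 7 rubber): rubber=4
After 7 (gather 12 bone): bone=12 rubber=4
After 8 (craft beaker): beaker=1 bone=9 rubber=1
After 9 (gather 1 bone): beaker=1 bone=10 rubber=1
After 10 (gather 9 bone): beaker=1 bone=19 rubber=1
After 11 (gather 9 rubber): beaker=1 bone=19 rubber=10
After 12 (gather 3 rubber): beaker=1 bone=19 rubber=13
After 13 (gather 4 rubber): beaker=1 bone=19 rubber=17
After 14 (gather 4 rubber): beaker=1 bone=19 rubber=21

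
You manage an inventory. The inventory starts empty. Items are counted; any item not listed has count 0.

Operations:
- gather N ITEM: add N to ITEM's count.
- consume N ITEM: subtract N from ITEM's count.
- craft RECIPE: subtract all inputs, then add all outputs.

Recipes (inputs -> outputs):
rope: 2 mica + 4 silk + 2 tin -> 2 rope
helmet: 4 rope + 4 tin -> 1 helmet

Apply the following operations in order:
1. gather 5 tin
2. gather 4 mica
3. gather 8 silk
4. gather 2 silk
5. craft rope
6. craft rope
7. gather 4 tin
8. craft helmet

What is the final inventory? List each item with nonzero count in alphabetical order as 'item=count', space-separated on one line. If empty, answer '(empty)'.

Answer: helmet=1 silk=2 tin=1

Derivation:
After 1 (gather 5 tin): tin=5
After 2 (gather 4 mica): mica=4 tin=5
After 3 (gather 8 silk): mica=4 silk=8 tin=5
After 4 (gather 2 silk): mica=4 silk=10 tin=5
After 5 (craft rope): mica=2 rope=2 silk=6 tin=3
After 6 (craft rope): rope=4 silk=2 tin=1
After 7 (gather 4 tin): rope=4 silk=2 tin=5
After 8 (craft helmet): helmet=1 silk=2 tin=1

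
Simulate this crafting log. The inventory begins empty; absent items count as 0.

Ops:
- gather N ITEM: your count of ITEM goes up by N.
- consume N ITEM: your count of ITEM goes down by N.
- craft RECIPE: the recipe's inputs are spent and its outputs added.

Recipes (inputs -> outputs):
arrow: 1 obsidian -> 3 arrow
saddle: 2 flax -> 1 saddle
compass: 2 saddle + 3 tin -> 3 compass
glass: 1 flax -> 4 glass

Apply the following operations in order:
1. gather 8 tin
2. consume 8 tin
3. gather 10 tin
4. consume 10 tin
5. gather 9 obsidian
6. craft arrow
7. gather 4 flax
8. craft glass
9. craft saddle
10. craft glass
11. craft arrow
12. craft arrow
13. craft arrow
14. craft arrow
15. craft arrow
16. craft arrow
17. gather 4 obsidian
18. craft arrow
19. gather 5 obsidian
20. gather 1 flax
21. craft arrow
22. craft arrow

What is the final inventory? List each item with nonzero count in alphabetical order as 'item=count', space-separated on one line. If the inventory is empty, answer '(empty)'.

After 1 (gather 8 tin): tin=8
After 2 (consume 8 tin): (empty)
After 3 (gather 10 tin): tin=10
After 4 (consume 10 tin): (empty)
After 5 (gather 9 obsidian): obsidian=9
After 6 (craft arrow): arrow=3 obsidian=8
After 7 (gather 4 flax): arrow=3 flax=4 obsidian=8
After 8 (craft glass): arrow=3 flax=3 glass=4 obsidian=8
After 9 (craft saddle): arrow=3 flax=1 glass=4 obsidian=8 saddle=1
After 10 (craft glass): arrow=3 glass=8 obsidian=8 saddle=1
After 11 (craft arrow): arrow=6 glass=8 obsidian=7 saddle=1
After 12 (craft arrow): arrow=9 glass=8 obsidian=6 saddle=1
After 13 (craft arrow): arrow=12 glass=8 obsidian=5 saddle=1
After 14 (craft arrow): arrow=15 glass=8 obsidian=4 saddle=1
After 15 (craft arrow): arrow=18 glass=8 obsidian=3 saddle=1
After 16 (craft arrow): arrow=21 glass=8 obsidian=2 saddle=1
After 17 (gather 4 obsidian): arrow=21 glass=8 obsidian=6 saddle=1
After 18 (craft arrow): arrow=24 glass=8 obsidian=5 saddle=1
After 19 (gather 5 obsidian): arrow=24 glass=8 obsidian=10 saddle=1
After 20 (gather 1 flax): arrow=24 flax=1 glass=8 obsidian=10 saddle=1
After 21 (craft arrow): arrow=27 flax=1 glass=8 obsidian=9 saddle=1
After 22 (craft arrow): arrow=30 flax=1 glass=8 obsidian=8 saddle=1

Answer: arrow=30 flax=1 glass=8 obsidian=8 saddle=1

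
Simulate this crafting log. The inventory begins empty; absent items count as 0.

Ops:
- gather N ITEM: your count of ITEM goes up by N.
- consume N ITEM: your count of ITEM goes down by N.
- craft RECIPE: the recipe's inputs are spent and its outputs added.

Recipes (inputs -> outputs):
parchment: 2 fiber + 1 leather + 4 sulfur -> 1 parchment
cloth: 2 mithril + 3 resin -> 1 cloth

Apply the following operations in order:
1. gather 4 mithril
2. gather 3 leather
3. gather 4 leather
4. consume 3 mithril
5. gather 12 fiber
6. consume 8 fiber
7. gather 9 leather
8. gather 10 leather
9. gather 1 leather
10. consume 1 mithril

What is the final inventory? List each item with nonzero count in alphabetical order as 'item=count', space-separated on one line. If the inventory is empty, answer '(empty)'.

After 1 (gather 4 mithril): mithril=4
After 2 (gather 3 leather): leather=3 mithril=4
After 3 (gather 4 leather): leather=7 mithril=4
After 4 (consume 3 mithril): leather=7 mithril=1
After 5 (gather 12 fiber): fiber=12 leather=7 mithril=1
After 6 (consume 8 fiber): fiber=4 leather=7 mithril=1
After 7 (gather 9 leather): fiber=4 leather=16 mithril=1
After 8 (gather 10 leather): fiber=4 leather=26 mithril=1
After 9 (gather 1 leather): fiber=4 leather=27 mithril=1
After 10 (consume 1 mithril): fiber=4 leather=27

Answer: fiber=4 leather=27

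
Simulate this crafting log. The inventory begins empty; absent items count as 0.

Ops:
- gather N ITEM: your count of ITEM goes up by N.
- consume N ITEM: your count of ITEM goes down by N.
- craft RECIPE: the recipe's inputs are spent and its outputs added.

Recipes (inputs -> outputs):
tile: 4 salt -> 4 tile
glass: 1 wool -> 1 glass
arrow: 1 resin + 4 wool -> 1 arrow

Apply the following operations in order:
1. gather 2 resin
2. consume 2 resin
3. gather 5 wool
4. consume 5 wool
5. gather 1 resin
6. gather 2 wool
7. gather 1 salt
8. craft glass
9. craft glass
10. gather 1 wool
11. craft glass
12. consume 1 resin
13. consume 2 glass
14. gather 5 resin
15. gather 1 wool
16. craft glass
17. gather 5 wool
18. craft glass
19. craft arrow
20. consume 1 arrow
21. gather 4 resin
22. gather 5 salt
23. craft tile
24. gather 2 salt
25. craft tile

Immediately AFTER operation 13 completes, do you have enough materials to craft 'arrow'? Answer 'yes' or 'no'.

After 1 (gather 2 resin): resin=2
After 2 (consume 2 resin): (empty)
After 3 (gather 5 wool): wool=5
After 4 (consume 5 wool): (empty)
After 5 (gather 1 resin): resin=1
After 6 (gather 2 wool): resin=1 wool=2
After 7 (gather 1 salt): resin=1 salt=1 wool=2
After 8 (craft glass): glass=1 resin=1 salt=1 wool=1
After 9 (craft glass): glass=2 resin=1 salt=1
After 10 (gather 1 wool): glass=2 resin=1 salt=1 wool=1
After 11 (craft glass): glass=3 resin=1 salt=1
After 12 (consume 1 resin): glass=3 salt=1
After 13 (consume 2 glass): glass=1 salt=1

Answer: no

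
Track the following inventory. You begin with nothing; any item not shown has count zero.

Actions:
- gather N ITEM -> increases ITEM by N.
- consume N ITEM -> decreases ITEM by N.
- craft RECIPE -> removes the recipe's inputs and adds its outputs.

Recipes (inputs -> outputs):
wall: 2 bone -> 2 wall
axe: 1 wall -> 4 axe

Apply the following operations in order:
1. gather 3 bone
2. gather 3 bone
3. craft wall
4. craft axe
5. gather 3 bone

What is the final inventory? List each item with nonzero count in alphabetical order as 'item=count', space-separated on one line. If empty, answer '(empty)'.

Answer: axe=4 bone=7 wall=1

Derivation:
After 1 (gather 3 bone): bone=3
After 2 (gather 3 bone): bone=6
After 3 (craft wall): bone=4 wall=2
After 4 (craft axe): axe=4 bone=4 wall=1
After 5 (gather 3 bone): axe=4 bone=7 wall=1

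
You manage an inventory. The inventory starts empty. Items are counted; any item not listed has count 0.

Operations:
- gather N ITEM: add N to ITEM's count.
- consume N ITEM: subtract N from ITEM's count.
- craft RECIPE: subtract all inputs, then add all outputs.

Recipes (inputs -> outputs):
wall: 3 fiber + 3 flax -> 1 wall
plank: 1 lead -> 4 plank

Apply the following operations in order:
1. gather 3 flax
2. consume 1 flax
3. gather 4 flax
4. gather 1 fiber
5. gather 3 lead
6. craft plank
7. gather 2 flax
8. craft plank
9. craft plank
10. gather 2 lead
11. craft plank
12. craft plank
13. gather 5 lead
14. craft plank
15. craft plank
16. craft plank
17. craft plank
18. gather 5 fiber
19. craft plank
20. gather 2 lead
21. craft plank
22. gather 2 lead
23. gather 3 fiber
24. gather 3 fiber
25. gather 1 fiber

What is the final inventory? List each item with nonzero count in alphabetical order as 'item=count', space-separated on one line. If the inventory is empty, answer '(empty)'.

Answer: fiber=13 flax=8 lead=3 plank=44

Derivation:
After 1 (gather 3 flax): flax=3
After 2 (consume 1 flax): flax=2
After 3 (gather 4 flax): flax=6
After 4 (gather 1 fiber): fiber=1 flax=6
After 5 (gather 3 lead): fiber=1 flax=6 lead=3
After 6 (craft plank): fiber=1 flax=6 lead=2 plank=4
After 7 (gather 2 flax): fiber=1 flax=8 lead=2 plank=4
After 8 (craft plank): fiber=1 flax=8 lead=1 plank=8
After 9 (craft plank): fiber=1 flax=8 plank=12
After 10 (gather 2 lead): fiber=1 flax=8 lead=2 plank=12
After 11 (craft plank): fiber=1 flax=8 lead=1 plank=16
After 12 (craft plank): fiber=1 flax=8 plank=20
After 13 (gather 5 lead): fiber=1 flax=8 lead=5 plank=20
After 14 (craft plank): fiber=1 flax=8 lead=4 plank=24
After 15 (craft plank): fiber=1 flax=8 lead=3 plank=28
After 16 (craft plank): fiber=1 flax=8 lead=2 plank=32
After 17 (craft plank): fiber=1 flax=8 lead=1 plank=36
After 18 (gather 5 fiber): fiber=6 flax=8 lead=1 plank=36
After 19 (craft plank): fiber=6 flax=8 plank=40
After 20 (gather 2 lead): fiber=6 flax=8 lead=2 plank=40
After 21 (craft plank): fiber=6 flax=8 lead=1 plank=44
After 22 (gather 2 lead): fiber=6 flax=8 lead=3 plank=44
After 23 (gather 3 fiber): fiber=9 flax=8 lead=3 plank=44
After 24 (gather 3 fiber): fiber=12 flax=8 lead=3 plank=44
After 25 (gather 1 fiber): fiber=13 flax=8 lead=3 plank=44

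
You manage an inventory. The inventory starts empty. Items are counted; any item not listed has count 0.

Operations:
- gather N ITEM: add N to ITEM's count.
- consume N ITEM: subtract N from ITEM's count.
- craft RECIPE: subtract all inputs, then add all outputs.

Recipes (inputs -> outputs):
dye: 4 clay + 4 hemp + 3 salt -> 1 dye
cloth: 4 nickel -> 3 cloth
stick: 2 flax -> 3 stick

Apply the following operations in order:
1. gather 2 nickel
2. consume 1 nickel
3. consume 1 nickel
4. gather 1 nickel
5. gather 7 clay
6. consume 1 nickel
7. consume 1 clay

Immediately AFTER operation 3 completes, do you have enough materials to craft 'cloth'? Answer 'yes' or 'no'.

Answer: no

Derivation:
After 1 (gather 2 nickel): nickel=2
After 2 (consume 1 nickel): nickel=1
After 3 (consume 1 nickel): (empty)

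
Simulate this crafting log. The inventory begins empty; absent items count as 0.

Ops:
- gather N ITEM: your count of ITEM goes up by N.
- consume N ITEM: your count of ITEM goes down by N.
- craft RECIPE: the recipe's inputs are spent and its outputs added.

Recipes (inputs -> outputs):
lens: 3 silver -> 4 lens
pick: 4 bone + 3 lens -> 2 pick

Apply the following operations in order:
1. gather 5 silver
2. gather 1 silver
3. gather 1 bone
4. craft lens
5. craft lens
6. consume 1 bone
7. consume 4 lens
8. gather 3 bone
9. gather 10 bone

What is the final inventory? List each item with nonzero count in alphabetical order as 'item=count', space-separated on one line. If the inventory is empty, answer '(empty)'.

After 1 (gather 5 silver): silver=5
After 2 (gather 1 silver): silver=6
After 3 (gather 1 bone): bone=1 silver=6
After 4 (craft lens): bone=1 lens=4 silver=3
After 5 (craft lens): bone=1 lens=8
After 6 (consume 1 bone): lens=8
After 7 (consume 4 lens): lens=4
After 8 (gather 3 bone): bone=3 lens=4
After 9 (gather 10 bone): bone=13 lens=4

Answer: bone=13 lens=4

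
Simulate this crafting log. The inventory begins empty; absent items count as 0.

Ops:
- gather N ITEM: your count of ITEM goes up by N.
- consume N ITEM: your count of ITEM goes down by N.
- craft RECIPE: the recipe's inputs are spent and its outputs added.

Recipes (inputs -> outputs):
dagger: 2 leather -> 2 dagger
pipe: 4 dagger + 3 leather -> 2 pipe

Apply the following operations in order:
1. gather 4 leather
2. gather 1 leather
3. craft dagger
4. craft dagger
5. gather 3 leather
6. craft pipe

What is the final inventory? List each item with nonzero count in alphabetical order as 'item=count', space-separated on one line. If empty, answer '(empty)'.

After 1 (gather 4 leather): leather=4
After 2 (gather 1 leather): leather=5
After 3 (craft dagger): dagger=2 leather=3
After 4 (craft dagger): dagger=4 leather=1
After 5 (gather 3 leather): dagger=4 leather=4
After 6 (craft pipe): leather=1 pipe=2

Answer: leather=1 pipe=2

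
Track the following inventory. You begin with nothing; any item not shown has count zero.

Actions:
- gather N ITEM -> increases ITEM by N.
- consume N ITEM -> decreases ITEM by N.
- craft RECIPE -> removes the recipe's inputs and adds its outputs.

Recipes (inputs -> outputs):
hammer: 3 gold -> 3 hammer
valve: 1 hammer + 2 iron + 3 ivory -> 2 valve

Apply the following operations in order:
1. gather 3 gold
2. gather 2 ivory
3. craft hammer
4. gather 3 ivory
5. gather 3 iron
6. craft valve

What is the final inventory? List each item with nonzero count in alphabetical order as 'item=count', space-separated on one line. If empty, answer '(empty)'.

Answer: hammer=2 iron=1 ivory=2 valve=2

Derivation:
After 1 (gather 3 gold): gold=3
After 2 (gather 2 ivory): gold=3 ivory=2
After 3 (craft hammer): hammer=3 ivory=2
After 4 (gather 3 ivory): hammer=3 ivory=5
After 5 (gather 3 iron): hammer=3 iron=3 ivory=5
After 6 (craft valve): hammer=2 iron=1 ivory=2 valve=2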